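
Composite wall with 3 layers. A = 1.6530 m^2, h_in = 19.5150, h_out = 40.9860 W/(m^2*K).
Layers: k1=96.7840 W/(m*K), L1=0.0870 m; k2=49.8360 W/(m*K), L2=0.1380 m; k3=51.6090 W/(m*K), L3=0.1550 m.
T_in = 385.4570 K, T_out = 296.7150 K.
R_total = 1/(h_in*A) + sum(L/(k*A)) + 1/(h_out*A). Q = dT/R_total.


R_conv_in = 1/(19.5150*1.6530) = 0.0310
R_1 = 0.0870/(96.7840*1.6530) = 0.0005
R_2 = 0.1380/(49.8360*1.6530) = 0.0017
R_3 = 0.1550/(51.6090*1.6530) = 0.0018
R_conv_out = 1/(40.9860*1.6530) = 0.0148
R_total = 0.0498 K/W
Q = 88.7420 / 0.0498 = 1782.1161 W

R_total = 0.0498 K/W, Q = 1782.1161 W


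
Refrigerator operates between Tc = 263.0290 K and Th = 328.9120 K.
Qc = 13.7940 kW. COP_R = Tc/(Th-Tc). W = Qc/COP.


COP = 263.0290 / 65.8830 = 3.9924
W = 13.7940 / 3.9924 = 3.4551 kW

COP = 3.9924, W = 3.4551 kW


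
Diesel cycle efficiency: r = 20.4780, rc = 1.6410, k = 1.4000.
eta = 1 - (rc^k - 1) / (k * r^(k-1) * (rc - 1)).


r^(k-1) = 3.3459
rc^k = 2.0006
eta = 0.6668 = 66.6771%

66.6771%


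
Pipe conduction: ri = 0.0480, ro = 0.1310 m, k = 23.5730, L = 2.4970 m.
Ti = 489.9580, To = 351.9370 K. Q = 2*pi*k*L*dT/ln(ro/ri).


dT = 138.0210 K
ln(ro/ri) = 1.0040
Q = 2*pi*23.5730*2.4970*138.0210 / 1.0040 = 50842.4323 W

50842.4323 W


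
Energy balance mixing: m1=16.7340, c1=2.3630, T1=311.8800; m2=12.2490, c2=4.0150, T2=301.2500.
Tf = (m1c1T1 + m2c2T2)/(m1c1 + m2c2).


num = 27147.8920
den = 88.7222
Tf = 305.9877 K

305.9877 K


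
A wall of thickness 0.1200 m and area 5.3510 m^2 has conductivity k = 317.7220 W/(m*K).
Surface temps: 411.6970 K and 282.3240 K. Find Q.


dT = 129.3730 K
Q = 317.7220 * 5.3510 * 129.3730 / 0.1200 = 1832924.7757 W

1832924.7757 W


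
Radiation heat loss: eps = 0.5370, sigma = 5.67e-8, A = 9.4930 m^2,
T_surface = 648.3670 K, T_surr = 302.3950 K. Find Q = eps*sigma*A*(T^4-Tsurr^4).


T^4 = 1.7672e+11
Tsurr^4 = 8.3618e+09
Q = 0.5370 * 5.67e-8 * 9.4930 * 1.6836e+11 = 48662.3378 W

48662.3378 W


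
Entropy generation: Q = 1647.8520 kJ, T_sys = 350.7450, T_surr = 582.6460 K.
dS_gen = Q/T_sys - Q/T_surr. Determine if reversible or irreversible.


dS_sys = 1647.8520/350.7450 = 4.6981 kJ/K
dS_surr = -1647.8520/582.6460 = -2.8282 kJ/K
dS_gen = 4.6981 - 2.8282 = 1.8699 kJ/K (irreversible)

dS_gen = 1.8699 kJ/K, irreversible


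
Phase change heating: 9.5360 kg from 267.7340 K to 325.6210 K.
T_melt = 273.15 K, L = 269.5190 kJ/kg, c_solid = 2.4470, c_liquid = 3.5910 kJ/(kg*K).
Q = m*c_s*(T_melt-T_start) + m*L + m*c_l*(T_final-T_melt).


Q1 (sensible, solid) = 9.5360 * 2.4470 * 5.4160 = 126.3802 kJ
Q2 (latent) = 9.5360 * 269.5190 = 2570.1332 kJ
Q3 (sensible, liquid) = 9.5360 * 3.5910 * 52.4710 = 1796.8052 kJ
Q_total = 4493.3185 kJ

4493.3185 kJ


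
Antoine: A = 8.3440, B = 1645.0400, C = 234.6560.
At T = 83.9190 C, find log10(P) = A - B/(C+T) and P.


C+T = 318.5750
B/(C+T) = 5.1637
log10(P) = 8.3440 - 5.1637 = 3.1803
P = 10^3.1803 = 1514.4509 mmHg

1514.4509 mmHg


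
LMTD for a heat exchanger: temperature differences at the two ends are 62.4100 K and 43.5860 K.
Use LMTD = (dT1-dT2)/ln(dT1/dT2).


dT1/dT2 = 1.4319
ln(dT1/dT2) = 0.3590
LMTD = 18.8240 / 0.3590 = 52.4361 K

52.4361 K


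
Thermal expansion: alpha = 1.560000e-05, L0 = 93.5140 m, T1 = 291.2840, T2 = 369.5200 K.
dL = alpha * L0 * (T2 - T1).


dT = 78.2360 K
dL = 1.560000e-05 * 93.5140 * 78.2360 = 0.114132 m
L_final = 93.628132 m

dL = 0.114132 m


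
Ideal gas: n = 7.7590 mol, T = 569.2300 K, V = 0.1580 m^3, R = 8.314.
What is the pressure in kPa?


P = nRT/V = 7.7590 * 8.314 * 569.2300 / 0.1580
= 36720.0744 / 0.1580 = 232405.5342 Pa = 232.4055 kPa

232.4055 kPa


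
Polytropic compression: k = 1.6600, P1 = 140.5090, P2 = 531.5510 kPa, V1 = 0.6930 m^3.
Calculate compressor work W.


(k-1)/k = 0.3976
(P2/P1)^exp = 1.6972
W = 2.5152 * 140.5090 * 0.6930 * (1.6972 - 1) = 170.7597 kJ

170.7597 kJ


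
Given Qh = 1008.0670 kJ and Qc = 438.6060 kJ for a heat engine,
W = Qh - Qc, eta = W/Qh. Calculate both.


W = 1008.0670 - 438.6060 = 569.4610 kJ
eta = 569.4610 / 1008.0670 = 0.5649 = 56.4904%

W = 569.4610 kJ, eta = 56.4904%


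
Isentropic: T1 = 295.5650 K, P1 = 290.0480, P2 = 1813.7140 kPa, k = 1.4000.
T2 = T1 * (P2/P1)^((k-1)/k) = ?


(k-1)/k = 0.2857
(P2/P1)^exp = 1.6883
T2 = 295.5650 * 1.6883 = 499.0107 K

499.0107 K


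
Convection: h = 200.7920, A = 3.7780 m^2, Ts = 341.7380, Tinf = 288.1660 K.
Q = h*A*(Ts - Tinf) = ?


dT = 53.5720 K
Q = 200.7920 * 3.7780 * 53.5720 = 40639.3001 W

40639.3001 W


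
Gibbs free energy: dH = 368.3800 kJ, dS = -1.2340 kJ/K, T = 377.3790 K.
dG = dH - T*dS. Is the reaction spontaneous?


T*dS = 377.3790 * -1.2340 = -465.6857 kJ
dG = 368.3800 + 465.6857 = 834.0657 kJ (non-spontaneous)

dG = 834.0657 kJ, non-spontaneous


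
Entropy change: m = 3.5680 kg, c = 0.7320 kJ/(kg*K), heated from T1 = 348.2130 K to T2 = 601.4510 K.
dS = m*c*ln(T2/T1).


T2/T1 = 1.7273
ln(T2/T1) = 0.5465
dS = 3.5680 * 0.7320 * 0.5465 = 1.4274 kJ/K

1.4274 kJ/K


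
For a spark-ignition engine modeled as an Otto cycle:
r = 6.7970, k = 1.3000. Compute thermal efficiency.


r^(k-1) = 1.7770
eta = 1 - 1/1.7770 = 0.4373 = 43.7264%

43.7264%


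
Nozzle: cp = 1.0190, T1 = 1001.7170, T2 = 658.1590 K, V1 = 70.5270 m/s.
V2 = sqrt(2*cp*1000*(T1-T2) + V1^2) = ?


dT = 343.5580 K
2*cp*1000*dT = 700171.2040
V1^2 = 4974.0577
V2 = sqrt(705145.2617) = 839.7293 m/s

839.7293 m/s


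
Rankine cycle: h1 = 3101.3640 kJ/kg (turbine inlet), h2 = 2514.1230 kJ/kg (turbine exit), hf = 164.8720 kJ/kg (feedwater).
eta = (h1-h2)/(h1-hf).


W = 587.2410 kJ/kg
Q_in = 2936.4920 kJ/kg
eta = 0.2000 = 19.9980%

eta = 19.9980%


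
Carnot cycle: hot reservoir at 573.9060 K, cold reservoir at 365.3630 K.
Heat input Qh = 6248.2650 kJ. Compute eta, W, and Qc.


eta = 1 - 365.3630/573.9060 = 0.3634
W = 0.3634 * 6248.2650 = 2270.4623 kJ
Qc = 6248.2650 - 2270.4623 = 3977.8027 kJ

eta = 36.3375%, W = 2270.4623 kJ, Qc = 3977.8027 kJ


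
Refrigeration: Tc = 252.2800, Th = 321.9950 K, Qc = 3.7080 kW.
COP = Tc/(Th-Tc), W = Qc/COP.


COP = 252.2800 / 69.7150 = 3.6187
W = 3.7080 / 3.6187 = 1.0247 kW

COP = 3.6187, W = 1.0247 kW


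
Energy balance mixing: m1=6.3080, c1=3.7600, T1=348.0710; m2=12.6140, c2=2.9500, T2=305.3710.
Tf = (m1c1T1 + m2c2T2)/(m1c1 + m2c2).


num = 19618.8277
den = 60.9294
Tf = 321.9929 K

321.9929 K


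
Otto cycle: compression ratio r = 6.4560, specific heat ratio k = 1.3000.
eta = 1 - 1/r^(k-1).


r^(k-1) = 1.7498
eta = 1 - 1/1.7498 = 0.4285 = 42.8507%

42.8507%


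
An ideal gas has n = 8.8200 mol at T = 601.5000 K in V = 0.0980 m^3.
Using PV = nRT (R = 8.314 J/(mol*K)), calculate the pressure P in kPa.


P = nRT/V = 8.8200 * 8.314 * 601.5000 / 0.0980
= 44107.6822 / 0.0980 = 450078.3900 Pa = 450.0784 kPa

450.0784 kPa


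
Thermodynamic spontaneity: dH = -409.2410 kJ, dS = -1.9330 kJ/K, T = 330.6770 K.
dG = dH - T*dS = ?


T*dS = 330.6770 * -1.9330 = -639.1986 kJ
dG = -409.2410 + 639.1986 = 229.9576 kJ (non-spontaneous)

dG = 229.9576 kJ, non-spontaneous


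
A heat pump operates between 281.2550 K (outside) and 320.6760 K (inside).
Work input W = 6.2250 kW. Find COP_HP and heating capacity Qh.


COP = 320.6760 / 39.4210 = 8.1346
Qh = 8.1346 * 6.2250 = 50.6382 kW

COP = 8.1346, Qh = 50.6382 kW


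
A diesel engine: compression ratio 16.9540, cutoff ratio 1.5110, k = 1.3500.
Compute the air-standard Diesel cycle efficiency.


r^(k-1) = 2.6931
rc^k = 1.7459
eta = 0.5985 = 59.8531%

59.8531%


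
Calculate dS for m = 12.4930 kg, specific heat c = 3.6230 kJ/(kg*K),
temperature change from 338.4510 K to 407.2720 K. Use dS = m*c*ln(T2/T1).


T2/T1 = 1.2033
ln(T2/T1) = 0.1851
dS = 12.4930 * 3.6230 * 0.1851 = 8.3781 kJ/K

8.3781 kJ/K


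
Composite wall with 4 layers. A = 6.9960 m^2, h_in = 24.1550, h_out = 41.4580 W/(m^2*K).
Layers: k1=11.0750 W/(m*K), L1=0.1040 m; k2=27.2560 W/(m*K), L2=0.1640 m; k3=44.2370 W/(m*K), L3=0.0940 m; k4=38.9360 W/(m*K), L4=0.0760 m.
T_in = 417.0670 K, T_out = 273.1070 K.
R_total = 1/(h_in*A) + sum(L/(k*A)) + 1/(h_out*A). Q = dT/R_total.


R_conv_in = 1/(24.1550*6.9960) = 0.0059
R_1 = 0.1040/(11.0750*6.9960) = 0.0013
R_2 = 0.1640/(27.2560*6.9960) = 0.0009
R_3 = 0.0940/(44.2370*6.9960) = 0.0003
R_4 = 0.0760/(38.9360*6.9960) = 0.0003
R_conv_out = 1/(41.4580*6.9960) = 0.0034
R_total = 0.0122 K/W
Q = 143.9600 / 0.0122 = 11848.1310 W

R_total = 0.0122 K/W, Q = 11848.1310 W


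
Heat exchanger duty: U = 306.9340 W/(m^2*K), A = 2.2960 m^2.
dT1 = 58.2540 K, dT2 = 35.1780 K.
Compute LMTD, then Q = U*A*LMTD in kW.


LMTD = 45.7501 K
Q = 306.9340 * 2.2960 * 45.7501 = 32241.0616 W = 32.2411 kW

32.2411 kW


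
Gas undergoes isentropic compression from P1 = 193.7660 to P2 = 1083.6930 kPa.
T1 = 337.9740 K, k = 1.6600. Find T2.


(k-1)/k = 0.3976
(P2/P1)^exp = 1.9827
T2 = 337.9740 * 1.9827 = 670.0902 K

670.0902 K


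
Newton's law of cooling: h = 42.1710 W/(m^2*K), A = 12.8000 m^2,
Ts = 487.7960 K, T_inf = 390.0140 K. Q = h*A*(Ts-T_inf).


dT = 97.7820 K
Q = 42.1710 * 12.8000 * 97.7820 = 52781.6284 W

52781.6284 W


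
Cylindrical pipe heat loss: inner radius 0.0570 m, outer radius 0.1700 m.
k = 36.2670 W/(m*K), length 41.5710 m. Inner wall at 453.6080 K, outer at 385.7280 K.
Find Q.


dT = 67.8800 K
ln(ro/ri) = 1.0927
Q = 2*pi*36.2670*41.5710*67.8800 / 1.0927 = 588442.6138 W

588442.6138 W


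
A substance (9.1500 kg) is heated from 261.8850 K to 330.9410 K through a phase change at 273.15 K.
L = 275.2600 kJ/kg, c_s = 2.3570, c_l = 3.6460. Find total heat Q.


Q1 (sensible, solid) = 9.1500 * 2.3570 * 11.2650 = 242.9472 kJ
Q2 (latent) = 9.1500 * 275.2600 = 2518.6290 kJ
Q3 (sensible, liquid) = 9.1500 * 3.6460 * 57.7910 = 1927.9598 kJ
Q_total = 4689.5360 kJ

4689.5360 kJ


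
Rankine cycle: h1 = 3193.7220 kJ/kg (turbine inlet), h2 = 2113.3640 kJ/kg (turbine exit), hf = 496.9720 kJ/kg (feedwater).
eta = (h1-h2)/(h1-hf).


W = 1080.3580 kJ/kg
Q_in = 2696.7500 kJ/kg
eta = 0.4006 = 40.0615%

eta = 40.0615%


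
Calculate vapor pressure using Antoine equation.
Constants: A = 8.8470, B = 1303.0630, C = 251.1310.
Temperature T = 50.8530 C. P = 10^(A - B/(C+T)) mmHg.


C+T = 301.9840
B/(C+T) = 4.3150
log10(P) = 8.8470 - 4.3150 = 4.5320
P = 10^4.5320 = 34040.2895 mmHg

34040.2895 mmHg


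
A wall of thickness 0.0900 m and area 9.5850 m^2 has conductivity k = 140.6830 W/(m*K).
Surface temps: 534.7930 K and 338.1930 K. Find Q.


dT = 196.6000 K
Q = 140.6830 * 9.5850 * 196.6000 / 0.0900 = 2945606.5857 W

2945606.5857 W


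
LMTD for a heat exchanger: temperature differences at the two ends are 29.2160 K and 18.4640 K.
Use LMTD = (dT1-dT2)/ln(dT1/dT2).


dT1/dT2 = 1.5823
ln(dT1/dT2) = 0.4589
LMTD = 10.7520 / 0.4589 = 23.4303 K

23.4303 K


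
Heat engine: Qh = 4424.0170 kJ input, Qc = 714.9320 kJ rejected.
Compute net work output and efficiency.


W = 4424.0170 - 714.9320 = 3709.0850 kJ
eta = 3709.0850 / 4424.0170 = 0.8384 = 83.8398%

W = 3709.0850 kJ, eta = 83.8398%


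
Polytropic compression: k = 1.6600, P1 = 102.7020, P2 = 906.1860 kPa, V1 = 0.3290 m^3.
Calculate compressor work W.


(k-1)/k = 0.3976
(P2/P1)^exp = 2.3767
W = 2.5152 * 102.7020 * 0.3290 * (2.3767 - 1) = 116.9991 kJ

116.9991 kJ


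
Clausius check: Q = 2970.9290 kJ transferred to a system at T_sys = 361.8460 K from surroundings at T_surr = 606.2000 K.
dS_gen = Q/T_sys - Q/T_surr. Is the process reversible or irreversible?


dS_sys = 2970.9290/361.8460 = 8.2105 kJ/K
dS_surr = -2970.9290/606.2000 = -4.9009 kJ/K
dS_gen = 8.2105 - 4.9009 = 3.3096 kJ/K (irreversible)

dS_gen = 3.3096 kJ/K, irreversible


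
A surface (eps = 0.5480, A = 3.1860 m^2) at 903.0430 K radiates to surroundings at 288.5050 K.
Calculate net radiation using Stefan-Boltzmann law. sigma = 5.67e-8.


T^4 = 6.6502e+11
Tsurr^4 = 6.9281e+09
Q = 0.5480 * 5.67e-8 * 3.1860 * 6.5809e+11 = 65147.0789 W

65147.0789 W


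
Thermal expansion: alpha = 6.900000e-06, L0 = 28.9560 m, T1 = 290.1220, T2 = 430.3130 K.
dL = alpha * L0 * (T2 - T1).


dT = 140.1910 K
dL = 6.900000e-06 * 28.9560 * 140.1910 = 0.028010 m
L_final = 28.984010 m

dL = 0.028010 m


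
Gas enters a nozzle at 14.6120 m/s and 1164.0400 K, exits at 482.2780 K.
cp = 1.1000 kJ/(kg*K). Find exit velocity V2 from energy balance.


dT = 681.7620 K
2*cp*1000*dT = 1499876.4000
V1^2 = 213.5105
V2 = sqrt(1500089.9105) = 1224.7816 m/s

1224.7816 m/s


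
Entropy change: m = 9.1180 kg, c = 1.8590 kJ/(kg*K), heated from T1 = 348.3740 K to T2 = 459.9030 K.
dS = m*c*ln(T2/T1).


T2/T1 = 1.3201
ln(T2/T1) = 0.2777
dS = 9.1180 * 1.8590 * 0.2777 = 4.7078 kJ/K

4.7078 kJ/K


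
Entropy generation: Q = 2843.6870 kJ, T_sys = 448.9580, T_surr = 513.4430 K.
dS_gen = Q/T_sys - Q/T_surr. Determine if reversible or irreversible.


dS_sys = 2843.6870/448.9580 = 6.3340 kJ/K
dS_surr = -2843.6870/513.4430 = -5.5385 kJ/K
dS_gen = 6.3340 - 5.5385 = 0.7955 kJ/K (irreversible)

dS_gen = 0.7955 kJ/K, irreversible


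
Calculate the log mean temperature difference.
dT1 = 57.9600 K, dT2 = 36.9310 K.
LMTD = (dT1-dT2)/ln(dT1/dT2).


dT1/dT2 = 1.5694
ln(dT1/dT2) = 0.4507
LMTD = 21.0290 / 0.4507 = 46.6583 K

46.6583 K


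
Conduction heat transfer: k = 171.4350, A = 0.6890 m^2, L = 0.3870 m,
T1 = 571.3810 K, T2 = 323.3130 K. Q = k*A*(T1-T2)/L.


dT = 248.0680 K
Q = 171.4350 * 0.6890 * 248.0680 / 0.3870 = 75714.4015 W

75714.4015 W


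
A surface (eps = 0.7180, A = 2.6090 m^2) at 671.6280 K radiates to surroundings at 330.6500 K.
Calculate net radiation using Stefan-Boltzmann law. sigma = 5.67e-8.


T^4 = 2.0348e+11
Tsurr^4 = 1.1953e+10
Q = 0.7180 * 5.67e-8 * 2.6090 * 1.9152e+11 = 20342.5222 W

20342.5222 W


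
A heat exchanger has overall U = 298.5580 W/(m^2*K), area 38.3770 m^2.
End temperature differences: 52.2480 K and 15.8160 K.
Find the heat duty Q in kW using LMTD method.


LMTD = 30.4876 K
Q = 298.5580 * 38.3770 * 30.4876 = 349319.0605 W = 349.3191 kW

349.3191 kW


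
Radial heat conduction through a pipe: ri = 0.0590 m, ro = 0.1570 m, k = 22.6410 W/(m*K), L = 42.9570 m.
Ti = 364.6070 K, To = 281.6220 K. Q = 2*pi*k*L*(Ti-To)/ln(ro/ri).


dT = 82.9850 K
ln(ro/ri) = 0.9787
Q = 2*pi*22.6410*42.9570*82.9850 / 0.9787 = 518150.2554 W

518150.2554 W


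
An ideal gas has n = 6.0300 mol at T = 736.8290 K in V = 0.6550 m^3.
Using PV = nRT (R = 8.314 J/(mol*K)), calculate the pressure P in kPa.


P = nRT/V = 6.0300 * 8.314 * 736.8290 / 0.6550
= 36939.7577 / 0.6550 = 56396.5767 Pa = 56.3966 kPa

56.3966 kPa


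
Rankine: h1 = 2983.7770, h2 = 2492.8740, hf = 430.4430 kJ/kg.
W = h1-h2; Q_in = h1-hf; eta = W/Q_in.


W = 490.9030 kJ/kg
Q_in = 2553.3340 kJ/kg
eta = 0.1923 = 19.2260%

eta = 19.2260%


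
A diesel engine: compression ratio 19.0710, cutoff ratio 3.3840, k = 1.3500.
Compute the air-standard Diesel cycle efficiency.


r^(k-1) = 2.8063
rc^k = 5.1848
eta = 0.5367 = 53.6657%

53.6657%


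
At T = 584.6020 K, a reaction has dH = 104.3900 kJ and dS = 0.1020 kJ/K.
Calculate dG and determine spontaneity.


T*dS = 584.6020 * 0.1020 = 59.6294 kJ
dG = 104.3900 - 59.6294 = 44.7606 kJ (non-spontaneous)

dG = 44.7606 kJ, non-spontaneous


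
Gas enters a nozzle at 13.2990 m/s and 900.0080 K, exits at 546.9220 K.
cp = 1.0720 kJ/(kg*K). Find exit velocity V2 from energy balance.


dT = 353.0860 K
2*cp*1000*dT = 757016.3840
V1^2 = 176.8634
V2 = sqrt(757193.2474) = 870.1685 m/s

870.1685 m/s


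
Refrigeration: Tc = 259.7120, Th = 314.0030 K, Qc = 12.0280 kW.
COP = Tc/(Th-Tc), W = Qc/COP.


COP = 259.7120 / 54.2910 = 4.7837
W = 12.0280 / 4.7837 = 2.5144 kW

COP = 4.7837, W = 2.5144 kW


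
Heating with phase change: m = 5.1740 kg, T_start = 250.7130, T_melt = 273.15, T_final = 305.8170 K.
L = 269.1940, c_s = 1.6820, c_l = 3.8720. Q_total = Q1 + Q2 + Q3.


Q1 (sensible, solid) = 5.1740 * 1.6820 * 22.4370 = 195.2618 kJ
Q2 (latent) = 5.1740 * 269.1940 = 1392.8098 kJ
Q3 (sensible, liquid) = 5.1740 * 3.8720 * 32.6670 = 654.4418 kJ
Q_total = 2242.5133 kJ

2242.5133 kJ


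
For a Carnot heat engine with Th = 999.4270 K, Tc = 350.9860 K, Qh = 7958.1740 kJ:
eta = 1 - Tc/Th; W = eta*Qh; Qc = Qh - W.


eta = 1 - 350.9860/999.4270 = 0.6488
W = 0.6488 * 7958.1740 = 5163.3649 kJ
Qc = 7958.1740 - 5163.3649 = 2794.8091 kJ

eta = 64.8813%, W = 5163.3649 kJ, Qc = 2794.8091 kJ


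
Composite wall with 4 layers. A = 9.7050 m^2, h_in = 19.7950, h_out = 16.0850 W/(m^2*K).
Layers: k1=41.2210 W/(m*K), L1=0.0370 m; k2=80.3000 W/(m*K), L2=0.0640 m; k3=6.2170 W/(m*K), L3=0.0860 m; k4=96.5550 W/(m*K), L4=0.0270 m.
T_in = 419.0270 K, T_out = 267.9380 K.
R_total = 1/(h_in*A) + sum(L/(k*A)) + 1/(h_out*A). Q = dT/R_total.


R_conv_in = 1/(19.7950*9.7050) = 0.0052
R_1 = 0.0370/(41.2210*9.7050) = 9.2488e-05
R_2 = 0.0640/(80.3000*9.7050) = 8.2124e-05
R_3 = 0.0860/(6.2170*9.7050) = 0.0014
R_4 = 0.0270/(96.5550*9.7050) = 2.8813e-05
R_conv_out = 1/(16.0850*9.7050) = 0.0064
R_total = 0.0132 K/W
Q = 151.0890 / 0.0132 = 11411.5013 W

R_total = 0.0132 K/W, Q = 11411.5013 W


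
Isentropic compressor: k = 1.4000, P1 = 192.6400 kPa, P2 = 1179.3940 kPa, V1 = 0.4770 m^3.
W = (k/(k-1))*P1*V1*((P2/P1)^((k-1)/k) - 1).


(k-1)/k = 0.2857
(P2/P1)^exp = 1.6782
W = 3.5000 * 192.6400 * 0.4770 * (1.6782 - 1) = 218.1032 kJ

218.1032 kJ


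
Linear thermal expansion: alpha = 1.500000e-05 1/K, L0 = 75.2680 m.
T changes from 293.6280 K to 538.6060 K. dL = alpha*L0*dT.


dT = 244.9780 K
dL = 1.500000e-05 * 75.2680 * 244.9780 = 0.276585 m
L_final = 75.544585 m

dL = 0.276585 m


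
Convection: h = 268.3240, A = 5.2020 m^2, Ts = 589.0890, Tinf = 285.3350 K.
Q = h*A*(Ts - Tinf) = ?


dT = 303.7540 K
Q = 268.3240 * 5.2020 * 303.7540 = 423986.3481 W

423986.3481 W


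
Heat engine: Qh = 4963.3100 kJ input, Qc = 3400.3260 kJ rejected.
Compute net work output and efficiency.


W = 4963.3100 - 3400.3260 = 1562.9840 kJ
eta = 1562.9840 / 4963.3100 = 0.3149 = 31.4908%

W = 1562.9840 kJ, eta = 31.4908%


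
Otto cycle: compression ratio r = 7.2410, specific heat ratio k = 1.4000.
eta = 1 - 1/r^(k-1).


r^(k-1) = 2.2076
eta = 1 - 1/2.2076 = 0.5470 = 54.7018%

54.7018%


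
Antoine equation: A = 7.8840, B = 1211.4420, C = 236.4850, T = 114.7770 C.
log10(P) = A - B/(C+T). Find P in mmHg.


C+T = 351.2620
B/(C+T) = 3.4488
log10(P) = 7.8840 - 3.4488 = 4.4352
P = 10^4.4352 = 27237.8378 mmHg

27237.8378 mmHg


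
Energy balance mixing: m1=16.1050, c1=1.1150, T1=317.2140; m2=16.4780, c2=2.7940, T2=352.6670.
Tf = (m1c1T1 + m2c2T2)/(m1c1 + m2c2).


num = 21932.8592
den = 63.9966
Tf = 342.7191 K

342.7191 K


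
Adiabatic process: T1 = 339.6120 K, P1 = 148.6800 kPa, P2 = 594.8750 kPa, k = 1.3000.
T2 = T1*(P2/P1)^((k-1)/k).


(k-1)/k = 0.2308
(P2/P1)^exp = 1.3771
T2 = 339.6120 * 1.3771 = 467.6771 K

467.6771 K


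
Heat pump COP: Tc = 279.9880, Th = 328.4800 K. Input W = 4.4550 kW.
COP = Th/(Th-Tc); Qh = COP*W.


COP = 328.4800 / 48.4920 = 6.7739
Qh = 6.7739 * 4.4550 = 30.1777 kW

COP = 6.7739, Qh = 30.1777 kW


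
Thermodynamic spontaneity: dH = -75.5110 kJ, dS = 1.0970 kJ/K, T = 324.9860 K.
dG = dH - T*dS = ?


T*dS = 324.9860 * 1.0970 = 356.5096 kJ
dG = -75.5110 - 356.5096 = -432.0206 kJ (spontaneous)

dG = -432.0206 kJ, spontaneous


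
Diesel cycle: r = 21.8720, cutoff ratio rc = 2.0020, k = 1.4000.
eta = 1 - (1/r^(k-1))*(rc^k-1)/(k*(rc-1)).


r^(k-1) = 3.4352
rc^k = 2.6427
eta = 0.6591 = 65.9113%

65.9113%


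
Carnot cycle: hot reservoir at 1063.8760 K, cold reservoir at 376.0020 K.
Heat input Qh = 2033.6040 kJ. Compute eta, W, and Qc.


eta = 1 - 376.0020/1063.8760 = 0.6466
W = 0.6466 * 2033.6040 = 1314.8744 kJ
Qc = 2033.6040 - 1314.8744 = 718.7296 kJ

eta = 64.6573%, W = 1314.8744 kJ, Qc = 718.7296 kJ


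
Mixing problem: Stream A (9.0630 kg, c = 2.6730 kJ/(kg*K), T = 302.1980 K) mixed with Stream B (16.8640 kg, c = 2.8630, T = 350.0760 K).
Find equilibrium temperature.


num = 24223.1077
den = 72.5070
Tf = 334.0794 K

334.0794 K


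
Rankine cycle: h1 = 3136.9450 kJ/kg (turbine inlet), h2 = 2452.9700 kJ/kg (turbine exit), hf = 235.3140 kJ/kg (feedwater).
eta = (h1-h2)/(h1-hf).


W = 683.9750 kJ/kg
Q_in = 2901.6310 kJ/kg
eta = 0.2357 = 23.5721%

eta = 23.5721%


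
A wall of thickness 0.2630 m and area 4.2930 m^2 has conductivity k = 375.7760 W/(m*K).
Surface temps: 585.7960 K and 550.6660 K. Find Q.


dT = 35.1300 K
Q = 375.7760 * 4.2930 * 35.1300 / 0.2630 = 215482.6605 W

215482.6605 W


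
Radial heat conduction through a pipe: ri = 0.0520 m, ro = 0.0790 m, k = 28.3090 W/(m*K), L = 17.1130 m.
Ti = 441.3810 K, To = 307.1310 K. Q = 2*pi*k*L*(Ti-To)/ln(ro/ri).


dT = 134.2500 K
ln(ro/ri) = 0.4182
Q = 2*pi*28.3090*17.1130*134.2500 / 0.4182 = 977139.3885 W

977139.3885 W


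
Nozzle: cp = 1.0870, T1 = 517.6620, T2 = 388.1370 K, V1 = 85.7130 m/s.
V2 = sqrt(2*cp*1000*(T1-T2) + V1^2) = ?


dT = 129.5250 K
2*cp*1000*dT = 281587.3500
V1^2 = 7346.7184
V2 = sqrt(288934.0684) = 537.5259 m/s

537.5259 m/s


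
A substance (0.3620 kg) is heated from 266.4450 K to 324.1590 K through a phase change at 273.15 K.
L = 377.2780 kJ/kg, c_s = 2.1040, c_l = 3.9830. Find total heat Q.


Q1 (sensible, solid) = 0.3620 * 2.1040 * 6.7050 = 5.1068 kJ
Q2 (latent) = 0.3620 * 377.2780 = 136.5746 kJ
Q3 (sensible, liquid) = 0.3620 * 3.9830 * 51.0090 = 73.5471 kJ
Q_total = 215.2286 kJ

215.2286 kJ


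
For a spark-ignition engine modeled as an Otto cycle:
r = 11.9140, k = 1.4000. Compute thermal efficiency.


r^(k-1) = 2.6942
eta = 1 - 1/2.6942 = 0.6288 = 62.8827%

62.8827%


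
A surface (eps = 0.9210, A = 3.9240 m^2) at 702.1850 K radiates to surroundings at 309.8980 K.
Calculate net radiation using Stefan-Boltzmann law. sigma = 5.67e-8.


T^4 = 2.4311e+11
Tsurr^4 = 9.2231e+09
Q = 0.9210 * 5.67e-8 * 3.9240 * 2.3389e+11 = 47927.1008 W

47927.1008 W


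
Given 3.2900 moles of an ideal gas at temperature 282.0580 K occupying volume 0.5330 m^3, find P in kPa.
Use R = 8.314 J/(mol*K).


P = nRT/V = 3.2900 * 8.314 * 282.0580 / 0.5330
= 7715.1494 / 0.5330 = 14474.9520 Pa = 14.4750 kPa

14.4750 kPa


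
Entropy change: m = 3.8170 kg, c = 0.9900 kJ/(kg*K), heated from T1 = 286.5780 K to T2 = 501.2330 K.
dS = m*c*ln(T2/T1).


T2/T1 = 1.7490
ln(T2/T1) = 0.5591
dS = 3.8170 * 0.9900 * 0.5591 = 2.1126 kJ/K

2.1126 kJ/K


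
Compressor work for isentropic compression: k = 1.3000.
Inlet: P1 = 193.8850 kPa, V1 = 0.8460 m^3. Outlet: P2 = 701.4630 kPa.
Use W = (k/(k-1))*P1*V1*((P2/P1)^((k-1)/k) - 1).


(k-1)/k = 0.2308
(P2/P1)^exp = 1.3455
W = 4.3333 * 193.8850 * 0.8460 * (1.3455 - 1) = 245.5573 kJ

245.5573 kJ


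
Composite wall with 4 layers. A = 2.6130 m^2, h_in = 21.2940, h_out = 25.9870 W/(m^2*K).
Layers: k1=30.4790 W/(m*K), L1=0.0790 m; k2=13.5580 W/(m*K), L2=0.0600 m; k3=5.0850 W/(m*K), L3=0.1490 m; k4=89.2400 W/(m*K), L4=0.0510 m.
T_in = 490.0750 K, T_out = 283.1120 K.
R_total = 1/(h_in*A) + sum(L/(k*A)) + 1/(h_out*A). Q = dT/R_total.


R_conv_in = 1/(21.2940*2.6130) = 0.0180
R_1 = 0.0790/(30.4790*2.6130) = 0.0010
R_2 = 0.0600/(13.5580*2.6130) = 0.0017
R_3 = 0.1490/(5.0850*2.6130) = 0.0112
R_4 = 0.0510/(89.2400*2.6130) = 0.0002
R_conv_out = 1/(25.9870*2.6130) = 0.0147
R_total = 0.0468 K/W
Q = 206.9630 / 0.0468 = 4420.6703 W

R_total = 0.0468 K/W, Q = 4420.6703 W


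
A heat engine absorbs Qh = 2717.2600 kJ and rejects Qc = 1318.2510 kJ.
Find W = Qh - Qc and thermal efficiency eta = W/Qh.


W = 2717.2600 - 1318.2510 = 1399.0090 kJ
eta = 1399.0090 / 2717.2600 = 0.5149 = 51.4860%

W = 1399.0090 kJ, eta = 51.4860%


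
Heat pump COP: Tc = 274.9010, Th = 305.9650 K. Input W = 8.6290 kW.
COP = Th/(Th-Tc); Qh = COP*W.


COP = 305.9650 / 31.0640 = 9.8495
Qh = 9.8495 * 8.6290 = 84.9914 kW

COP = 9.8495, Qh = 84.9914 kW


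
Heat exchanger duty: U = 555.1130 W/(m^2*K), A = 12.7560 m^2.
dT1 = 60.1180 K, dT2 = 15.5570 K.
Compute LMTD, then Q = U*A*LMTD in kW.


LMTD = 32.9642 K
Q = 555.1130 * 12.7560 * 32.9642 = 233420.4193 W = 233.4204 kW

233.4204 kW


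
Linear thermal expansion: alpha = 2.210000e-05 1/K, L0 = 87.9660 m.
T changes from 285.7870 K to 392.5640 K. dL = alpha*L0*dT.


dT = 106.7770 K
dL = 2.210000e-05 * 87.9660 * 106.7770 = 0.207580 m
L_final = 88.173580 m

dL = 0.207580 m


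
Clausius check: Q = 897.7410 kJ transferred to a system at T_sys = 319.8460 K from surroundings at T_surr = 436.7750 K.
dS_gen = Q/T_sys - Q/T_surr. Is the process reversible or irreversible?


dS_sys = 897.7410/319.8460 = 2.8068 kJ/K
dS_surr = -897.7410/436.7750 = -2.0554 kJ/K
dS_gen = 2.8068 - 2.0554 = 0.7514 kJ/K (irreversible)

dS_gen = 0.7514 kJ/K, irreversible


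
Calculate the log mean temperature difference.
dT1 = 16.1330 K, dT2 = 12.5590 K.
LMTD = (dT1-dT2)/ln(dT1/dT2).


dT1/dT2 = 1.2846
ln(dT1/dT2) = 0.2504
LMTD = 3.5740 / 0.2504 = 14.2715 K

14.2715 K


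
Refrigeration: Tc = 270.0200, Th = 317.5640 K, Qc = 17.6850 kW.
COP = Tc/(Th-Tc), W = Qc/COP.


COP = 270.0200 / 47.5440 = 5.6794
W = 17.6850 / 5.6794 = 3.1139 kW

COP = 5.6794, W = 3.1139 kW


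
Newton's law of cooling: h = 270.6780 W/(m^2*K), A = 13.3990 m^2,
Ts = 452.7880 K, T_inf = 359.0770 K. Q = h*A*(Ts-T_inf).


dT = 93.7110 K
Q = 270.6780 * 13.3990 * 93.7110 = 339872.4157 W

339872.4157 W


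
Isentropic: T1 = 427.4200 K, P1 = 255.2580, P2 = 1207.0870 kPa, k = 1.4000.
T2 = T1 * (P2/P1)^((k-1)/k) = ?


(k-1)/k = 0.2857
(P2/P1)^exp = 1.5588
T2 = 427.4200 * 1.5588 = 666.2591 K

666.2591 K


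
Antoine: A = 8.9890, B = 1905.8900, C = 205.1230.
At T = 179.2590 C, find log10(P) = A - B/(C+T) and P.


C+T = 384.3820
B/(C+T) = 4.9583
log10(P) = 8.9890 - 4.9583 = 4.0307
P = 10^4.0307 = 10731.9166 mmHg

10731.9166 mmHg


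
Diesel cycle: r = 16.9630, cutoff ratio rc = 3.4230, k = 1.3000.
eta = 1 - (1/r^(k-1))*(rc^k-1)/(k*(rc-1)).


r^(k-1) = 2.3380
rc^k = 4.9514
eta = 0.4635 = 46.3457%

46.3457%


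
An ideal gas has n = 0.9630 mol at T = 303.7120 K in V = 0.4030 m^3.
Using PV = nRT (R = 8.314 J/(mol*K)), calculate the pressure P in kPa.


P = nRT/V = 0.9630 * 8.314 * 303.7120 / 0.4030
= 2431.6343 / 0.4030 = 6033.8320 Pa = 6.0338 kPa

6.0338 kPa


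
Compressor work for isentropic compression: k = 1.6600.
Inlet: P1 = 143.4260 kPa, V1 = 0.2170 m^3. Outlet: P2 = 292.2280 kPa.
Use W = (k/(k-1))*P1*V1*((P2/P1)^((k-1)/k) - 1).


(k-1)/k = 0.3976
(P2/P1)^exp = 1.3271
W = 2.5152 * 143.4260 * 0.2170 * (1.3271 - 1) = 25.6028 kJ

25.6028 kJ


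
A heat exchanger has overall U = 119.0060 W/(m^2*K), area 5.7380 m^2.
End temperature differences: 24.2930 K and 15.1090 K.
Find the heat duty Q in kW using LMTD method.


LMTD = 19.3389 K
Q = 119.0060 * 5.7380 * 19.3389 = 13205.6948 W = 13.2057 kW

13.2057 kW


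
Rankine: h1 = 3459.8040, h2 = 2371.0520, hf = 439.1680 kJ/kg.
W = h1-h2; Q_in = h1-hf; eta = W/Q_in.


W = 1088.7520 kJ/kg
Q_in = 3020.6360 kJ/kg
eta = 0.3604 = 36.0438%

eta = 36.0438%


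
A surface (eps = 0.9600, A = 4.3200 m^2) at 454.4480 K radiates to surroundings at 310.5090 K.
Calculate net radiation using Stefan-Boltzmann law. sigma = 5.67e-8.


T^4 = 4.2652e+10
Tsurr^4 = 9.2960e+09
Q = 0.9600 * 5.67e-8 * 4.3200 * 3.3356e+10 = 7843.4743 W

7843.4743 W


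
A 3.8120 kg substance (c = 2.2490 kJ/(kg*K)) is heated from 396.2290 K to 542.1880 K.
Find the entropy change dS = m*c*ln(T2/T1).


T2/T1 = 1.3684
ln(T2/T1) = 0.3136
dS = 3.8120 * 2.2490 * 0.3136 = 2.6887 kJ/K

2.6887 kJ/K


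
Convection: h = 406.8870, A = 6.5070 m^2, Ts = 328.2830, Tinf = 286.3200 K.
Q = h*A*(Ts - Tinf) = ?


dT = 41.9630 K
Q = 406.8870 * 6.5070 * 41.9630 = 111101.8141 W

111101.8141 W


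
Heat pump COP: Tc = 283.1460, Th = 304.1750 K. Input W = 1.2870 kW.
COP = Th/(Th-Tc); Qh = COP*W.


COP = 304.1750 / 21.0290 = 14.4645
Qh = 14.4645 * 1.2870 = 18.6159 kW

COP = 14.4645, Qh = 18.6159 kW


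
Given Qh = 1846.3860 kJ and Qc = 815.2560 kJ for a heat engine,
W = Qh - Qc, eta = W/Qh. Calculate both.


W = 1846.3860 - 815.2560 = 1031.1300 kJ
eta = 1031.1300 / 1846.3860 = 0.5585 = 55.8459%

W = 1031.1300 kJ, eta = 55.8459%


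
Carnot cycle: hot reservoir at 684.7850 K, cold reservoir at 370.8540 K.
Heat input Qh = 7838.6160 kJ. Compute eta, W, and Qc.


eta = 1 - 370.8540/684.7850 = 0.4584
W = 0.4584 * 7838.6160 = 3593.5141 kJ
Qc = 7838.6160 - 3593.5141 = 4245.1019 kJ

eta = 45.8437%, W = 3593.5141 kJ, Qc = 4245.1019 kJ


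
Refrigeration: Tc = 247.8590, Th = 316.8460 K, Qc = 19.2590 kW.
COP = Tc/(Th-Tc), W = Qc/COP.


COP = 247.8590 / 68.9870 = 3.5928
W = 19.2590 / 3.5928 = 5.3604 kW

COP = 3.5928, W = 5.3604 kW


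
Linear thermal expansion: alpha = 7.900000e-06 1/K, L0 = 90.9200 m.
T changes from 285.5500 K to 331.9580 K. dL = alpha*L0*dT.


dT = 46.4080 K
dL = 7.900000e-06 * 90.9200 * 46.4080 = 0.033333 m
L_final = 90.953333 m

dL = 0.033333 m


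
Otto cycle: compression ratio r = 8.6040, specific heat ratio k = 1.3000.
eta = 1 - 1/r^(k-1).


r^(k-1) = 1.9073
eta = 1 - 1/1.9073 = 0.4757 = 47.5688%

47.5688%


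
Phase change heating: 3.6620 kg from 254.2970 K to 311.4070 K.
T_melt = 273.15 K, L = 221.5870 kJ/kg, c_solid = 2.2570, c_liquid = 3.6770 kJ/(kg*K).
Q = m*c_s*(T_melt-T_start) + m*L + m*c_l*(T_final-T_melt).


Q1 (sensible, solid) = 3.6620 * 2.2570 * 18.8530 = 155.8226 kJ
Q2 (latent) = 3.6620 * 221.5870 = 811.4516 kJ
Q3 (sensible, liquid) = 3.6620 * 3.6770 * 38.2570 = 515.1372 kJ
Q_total = 1482.4113 kJ

1482.4113 kJ


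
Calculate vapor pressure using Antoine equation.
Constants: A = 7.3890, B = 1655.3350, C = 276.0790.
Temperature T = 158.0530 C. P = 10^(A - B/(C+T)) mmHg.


C+T = 434.1320
B/(C+T) = 3.8130
log10(P) = 7.3890 - 3.8130 = 3.5760
P = 10^3.5760 = 3767.2441 mmHg

3767.2441 mmHg


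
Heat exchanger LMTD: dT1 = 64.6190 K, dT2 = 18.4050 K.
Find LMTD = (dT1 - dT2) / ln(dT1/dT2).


dT1/dT2 = 3.5109
ln(dT1/dT2) = 1.2559
LMTD = 46.2140 / 1.2559 = 36.7979 K

36.7979 K


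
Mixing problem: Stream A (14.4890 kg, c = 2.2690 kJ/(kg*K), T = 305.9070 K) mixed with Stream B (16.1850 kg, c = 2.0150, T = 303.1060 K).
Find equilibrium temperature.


num = 19941.9859
den = 65.4883
Tf = 304.5121 K

304.5121 K


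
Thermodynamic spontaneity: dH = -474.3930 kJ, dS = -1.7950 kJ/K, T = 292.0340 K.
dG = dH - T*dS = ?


T*dS = 292.0340 * -1.7950 = -524.2010 kJ
dG = -474.3930 + 524.2010 = 49.8080 kJ (non-spontaneous)

dG = 49.8080 kJ, non-spontaneous


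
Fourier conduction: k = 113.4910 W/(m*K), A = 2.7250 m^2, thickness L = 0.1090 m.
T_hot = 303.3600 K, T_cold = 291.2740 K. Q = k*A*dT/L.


dT = 12.0860 K
Q = 113.4910 * 2.7250 * 12.0860 / 0.1090 = 34291.3057 W

34291.3057 W


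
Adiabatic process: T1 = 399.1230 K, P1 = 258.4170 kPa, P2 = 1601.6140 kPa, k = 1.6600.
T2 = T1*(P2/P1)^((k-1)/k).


(k-1)/k = 0.3976
(P2/P1)^exp = 2.0653
T2 = 399.1230 * 2.0653 = 824.3136 K

824.3136 K


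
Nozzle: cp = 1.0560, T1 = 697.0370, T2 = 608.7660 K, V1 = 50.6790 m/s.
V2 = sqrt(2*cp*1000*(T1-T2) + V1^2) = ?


dT = 88.2710 K
2*cp*1000*dT = 186428.3520
V1^2 = 2568.3610
V2 = sqrt(188996.7130) = 434.7375 m/s

434.7375 m/s


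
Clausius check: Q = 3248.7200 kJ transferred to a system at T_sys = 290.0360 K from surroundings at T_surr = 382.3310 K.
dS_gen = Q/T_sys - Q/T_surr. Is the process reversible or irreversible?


dS_sys = 3248.7200/290.0360 = 11.2011 kJ/K
dS_surr = -3248.7200/382.3310 = -8.4971 kJ/K
dS_gen = 11.2011 - 8.4971 = 2.7040 kJ/K (irreversible)

dS_gen = 2.7040 kJ/K, irreversible


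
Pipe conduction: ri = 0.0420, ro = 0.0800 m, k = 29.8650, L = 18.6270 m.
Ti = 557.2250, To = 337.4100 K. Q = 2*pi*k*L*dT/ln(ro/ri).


dT = 219.8150 K
ln(ro/ri) = 0.6444
Q = 2*pi*29.8650*18.6270*219.8150 / 0.6444 = 1192383.7949 W

1192383.7949 W


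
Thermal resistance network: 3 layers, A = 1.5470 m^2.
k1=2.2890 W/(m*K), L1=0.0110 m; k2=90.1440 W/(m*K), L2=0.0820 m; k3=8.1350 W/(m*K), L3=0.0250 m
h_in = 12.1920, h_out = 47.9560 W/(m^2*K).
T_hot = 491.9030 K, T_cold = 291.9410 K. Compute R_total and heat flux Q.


R_conv_in = 1/(12.1920*1.5470) = 0.0530
R_1 = 0.0110/(2.2890*1.5470) = 0.0031
R_2 = 0.0820/(90.1440*1.5470) = 0.0006
R_3 = 0.0250/(8.1350*1.5470) = 0.0020
R_conv_out = 1/(47.9560*1.5470) = 0.0135
R_total = 0.0722 K/W
Q = 199.9620 / 0.0722 = 2770.3397 W

R_total = 0.0722 K/W, Q = 2770.3397 W


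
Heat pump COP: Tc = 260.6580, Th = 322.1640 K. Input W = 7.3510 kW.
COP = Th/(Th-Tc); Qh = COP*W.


COP = 322.1640 / 61.5060 = 5.2379
Qh = 5.2379 * 7.3510 = 38.5040 kW

COP = 5.2379, Qh = 38.5040 kW


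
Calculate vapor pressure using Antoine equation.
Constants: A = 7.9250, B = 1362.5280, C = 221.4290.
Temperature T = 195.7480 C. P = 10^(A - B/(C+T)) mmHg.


C+T = 417.1770
B/(C+T) = 3.2661
log10(P) = 7.9250 - 3.2661 = 4.6589
P = 10^4.6589 = 45596.6650 mmHg

45596.6650 mmHg


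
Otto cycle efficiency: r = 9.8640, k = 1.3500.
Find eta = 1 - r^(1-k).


r^(k-1) = 2.2280
eta = 1 - 1/2.2280 = 0.5512 = 55.1170%

55.1170%


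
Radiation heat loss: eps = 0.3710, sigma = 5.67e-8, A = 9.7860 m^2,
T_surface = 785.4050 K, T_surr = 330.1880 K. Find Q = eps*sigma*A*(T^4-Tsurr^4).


T^4 = 3.8052e+11
Tsurr^4 = 1.1886e+10
Q = 0.3710 * 5.67e-8 * 9.7860 * 3.6863e+11 = 75884.7193 W

75884.7193 W


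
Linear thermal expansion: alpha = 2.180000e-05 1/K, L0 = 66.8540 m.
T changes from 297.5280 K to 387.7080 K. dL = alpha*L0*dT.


dT = 90.1800 K
dL = 2.180000e-05 * 66.8540 * 90.1800 = 0.131430 m
L_final = 66.985430 m

dL = 0.131430 m


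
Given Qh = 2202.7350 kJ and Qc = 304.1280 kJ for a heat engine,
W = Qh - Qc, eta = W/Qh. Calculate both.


W = 2202.7350 - 304.1280 = 1898.6070 kJ
eta = 1898.6070 / 2202.7350 = 0.8619 = 86.1932%

W = 1898.6070 kJ, eta = 86.1932%


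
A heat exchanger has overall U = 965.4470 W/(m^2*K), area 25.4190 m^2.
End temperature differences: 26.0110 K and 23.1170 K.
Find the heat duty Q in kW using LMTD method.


LMTD = 24.5356 K
Q = 965.4470 * 25.4190 * 24.5356 = 602119.7677 W = 602.1198 kW

602.1198 kW


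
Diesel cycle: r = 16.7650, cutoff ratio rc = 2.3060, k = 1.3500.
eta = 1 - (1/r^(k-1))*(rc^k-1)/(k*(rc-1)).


r^(k-1) = 2.6825
rc^k = 3.0893
eta = 0.5582 = 55.8244%

55.8244%


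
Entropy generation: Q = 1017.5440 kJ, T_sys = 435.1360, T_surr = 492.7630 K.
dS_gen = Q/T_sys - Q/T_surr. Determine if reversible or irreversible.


dS_sys = 1017.5440/435.1360 = 2.3385 kJ/K
dS_surr = -1017.5440/492.7630 = -2.0650 kJ/K
dS_gen = 2.3385 - 2.0650 = 0.2735 kJ/K (irreversible)

dS_gen = 0.2735 kJ/K, irreversible


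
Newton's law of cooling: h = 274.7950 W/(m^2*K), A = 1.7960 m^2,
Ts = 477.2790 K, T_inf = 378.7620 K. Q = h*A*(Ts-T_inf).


dT = 98.5170 K
Q = 274.7950 * 1.7960 * 98.5170 = 48621.2743 W

48621.2743 W


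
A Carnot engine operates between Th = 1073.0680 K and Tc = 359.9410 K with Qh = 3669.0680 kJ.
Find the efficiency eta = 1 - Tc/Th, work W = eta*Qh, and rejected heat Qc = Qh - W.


eta = 1 - 359.9410/1073.0680 = 0.6646
W = 0.6646 * 3669.0680 = 2438.3464 kJ
Qc = 3669.0680 - 2438.3464 = 1230.7216 kJ

eta = 66.4568%, W = 2438.3464 kJ, Qc = 1230.7216 kJ


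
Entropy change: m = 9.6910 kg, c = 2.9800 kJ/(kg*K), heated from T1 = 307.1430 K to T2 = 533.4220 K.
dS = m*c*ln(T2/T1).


T2/T1 = 1.7367
ln(T2/T1) = 0.5520
dS = 9.6910 * 2.9800 * 0.5520 = 15.9413 kJ/K

15.9413 kJ/K


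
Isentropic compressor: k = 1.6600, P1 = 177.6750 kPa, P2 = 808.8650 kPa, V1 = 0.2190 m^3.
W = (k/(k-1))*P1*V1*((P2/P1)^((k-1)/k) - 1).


(k-1)/k = 0.3976
(P2/P1)^exp = 1.8269
W = 2.5152 * 177.6750 * 0.2190 * (1.8269 - 1) = 80.9255 kJ

80.9255 kJ


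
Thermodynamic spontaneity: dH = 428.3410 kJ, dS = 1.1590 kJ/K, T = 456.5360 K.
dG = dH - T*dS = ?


T*dS = 456.5360 * 1.1590 = 529.1252 kJ
dG = 428.3410 - 529.1252 = -100.7842 kJ (spontaneous)

dG = -100.7842 kJ, spontaneous


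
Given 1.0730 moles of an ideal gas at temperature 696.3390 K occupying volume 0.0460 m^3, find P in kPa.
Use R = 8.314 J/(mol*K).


P = nRT/V = 1.0730 * 8.314 * 696.3390 / 0.0460
= 6211.9859 / 0.0460 = 135043.1718 Pa = 135.0432 kPa

135.0432 kPa


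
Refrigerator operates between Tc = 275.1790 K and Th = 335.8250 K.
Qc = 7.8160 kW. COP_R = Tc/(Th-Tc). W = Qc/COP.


COP = 275.1790 / 60.6460 = 4.5375
W = 7.8160 / 4.5375 = 1.7225 kW

COP = 4.5375, W = 1.7225 kW


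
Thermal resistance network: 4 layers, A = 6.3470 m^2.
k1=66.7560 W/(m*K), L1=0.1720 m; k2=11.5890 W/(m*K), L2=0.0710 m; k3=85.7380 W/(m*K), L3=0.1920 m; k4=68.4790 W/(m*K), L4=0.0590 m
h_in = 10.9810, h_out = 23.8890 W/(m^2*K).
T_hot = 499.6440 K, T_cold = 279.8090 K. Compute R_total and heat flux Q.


R_conv_in = 1/(10.9810*6.3470) = 0.0143
R_1 = 0.1720/(66.7560*6.3470) = 0.0004
R_2 = 0.0710/(11.5890*6.3470) = 0.0010
R_3 = 0.1920/(85.7380*6.3470) = 0.0004
R_4 = 0.0590/(68.4790*6.3470) = 0.0001
R_conv_out = 1/(23.8890*6.3470) = 0.0066
R_total = 0.0228 K/W
Q = 219.8350 / 0.0228 = 9640.6160 W

R_total = 0.0228 K/W, Q = 9640.6160 W


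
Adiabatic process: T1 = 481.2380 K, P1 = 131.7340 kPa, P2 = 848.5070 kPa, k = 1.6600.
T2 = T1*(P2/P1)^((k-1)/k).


(k-1)/k = 0.3976
(P2/P1)^exp = 2.0972
T2 = 481.2380 * 2.0972 = 1009.2381 K

1009.2381 K


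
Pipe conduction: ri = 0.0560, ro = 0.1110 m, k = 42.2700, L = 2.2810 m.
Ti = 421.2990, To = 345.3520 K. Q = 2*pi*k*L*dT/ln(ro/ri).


dT = 75.9470 K
ln(ro/ri) = 0.6842
Q = 2*pi*42.2700*2.2810*75.9470 / 0.6842 = 67247.8797 W

67247.8797 W


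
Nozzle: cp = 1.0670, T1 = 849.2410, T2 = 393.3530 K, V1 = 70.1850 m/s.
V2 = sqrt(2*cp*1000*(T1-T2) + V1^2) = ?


dT = 455.8880 K
2*cp*1000*dT = 972864.9920
V1^2 = 4925.9342
V2 = sqrt(977790.9262) = 988.8331 m/s

988.8331 m/s


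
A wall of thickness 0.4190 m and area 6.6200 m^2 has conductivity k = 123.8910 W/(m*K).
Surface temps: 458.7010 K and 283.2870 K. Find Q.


dT = 175.4140 K
Q = 123.8910 * 6.6200 * 175.4140 / 0.4190 = 343358.6374 W

343358.6374 W


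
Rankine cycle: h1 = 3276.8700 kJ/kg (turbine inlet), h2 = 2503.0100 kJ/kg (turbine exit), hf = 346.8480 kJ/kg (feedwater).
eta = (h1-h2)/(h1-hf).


W = 773.8600 kJ/kg
Q_in = 2930.0220 kJ/kg
eta = 0.2641 = 26.4114%

eta = 26.4114%


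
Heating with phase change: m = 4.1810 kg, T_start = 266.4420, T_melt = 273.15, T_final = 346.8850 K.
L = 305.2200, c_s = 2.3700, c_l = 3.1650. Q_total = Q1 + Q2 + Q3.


Q1 (sensible, solid) = 4.1810 * 2.3700 * 6.7080 = 66.4694 kJ
Q2 (latent) = 4.1810 * 305.2200 = 1276.1248 kJ
Q3 (sensible, liquid) = 4.1810 * 3.1650 * 73.7350 = 975.7253 kJ
Q_total = 2318.3195 kJ

2318.3195 kJ


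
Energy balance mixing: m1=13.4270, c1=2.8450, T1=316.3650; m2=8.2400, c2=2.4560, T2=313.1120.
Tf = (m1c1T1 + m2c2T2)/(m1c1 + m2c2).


num = 18421.6698
den = 58.4373
Tf = 315.2385 K

315.2385 K


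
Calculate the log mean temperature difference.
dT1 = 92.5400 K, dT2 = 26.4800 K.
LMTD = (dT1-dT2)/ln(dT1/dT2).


dT1/dT2 = 3.4947
ln(dT1/dT2) = 1.2513
LMTD = 66.0600 / 1.2513 = 52.7952 K

52.7952 K


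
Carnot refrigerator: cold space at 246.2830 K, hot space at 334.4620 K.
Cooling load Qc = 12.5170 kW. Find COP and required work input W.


COP = 246.2830 / 88.1790 = 2.7930
W = 12.5170 / 2.7930 = 4.4816 kW

COP = 2.7930, W = 4.4816 kW


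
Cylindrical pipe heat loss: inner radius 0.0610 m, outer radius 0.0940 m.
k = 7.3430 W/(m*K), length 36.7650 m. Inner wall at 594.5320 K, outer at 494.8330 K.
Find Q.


dT = 99.6990 K
ln(ro/ri) = 0.4324
Q = 2*pi*7.3430*36.7650*99.6990 / 0.4324 = 391085.8246 W

391085.8246 W


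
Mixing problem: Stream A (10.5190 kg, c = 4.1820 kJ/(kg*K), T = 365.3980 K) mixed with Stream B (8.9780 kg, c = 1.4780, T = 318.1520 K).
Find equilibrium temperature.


num = 20295.7382
den = 57.2599
Tf = 354.4492 K

354.4492 K


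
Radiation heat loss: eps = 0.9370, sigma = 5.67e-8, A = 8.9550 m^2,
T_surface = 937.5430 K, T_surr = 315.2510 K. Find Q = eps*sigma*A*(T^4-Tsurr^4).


T^4 = 7.7262e+11
Tsurr^4 = 9.8770e+09
Q = 0.9370 * 5.67e-8 * 8.9550 * 7.6274e+11 = 362881.8784 W

362881.8784 W
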